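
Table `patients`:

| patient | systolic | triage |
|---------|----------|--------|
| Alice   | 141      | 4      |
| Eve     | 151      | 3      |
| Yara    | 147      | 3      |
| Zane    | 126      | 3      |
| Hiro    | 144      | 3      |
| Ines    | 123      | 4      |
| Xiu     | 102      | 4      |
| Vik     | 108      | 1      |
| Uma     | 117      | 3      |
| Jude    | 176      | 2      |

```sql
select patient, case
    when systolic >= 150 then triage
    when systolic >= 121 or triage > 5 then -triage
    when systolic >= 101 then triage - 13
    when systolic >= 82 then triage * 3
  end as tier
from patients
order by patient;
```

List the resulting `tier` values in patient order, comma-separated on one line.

-4, 3, -3, -4, 2, -10, -12, -9, -3, -3

patient=Alice: systolic >= 121 or triage > 5 → -4
patient=Eve: systolic >= 150 → 3
patient=Hiro: systolic >= 121 or triage > 5 → -3
patient=Ines: systolic >= 121 or triage > 5 → -4
patient=Jude: systolic >= 150 → 2
patient=Uma: systolic >= 101 → -10
patient=Vik: systolic >= 101 → -12
patient=Xiu: systolic >= 101 → -9
patient=Yara: systolic >= 121 or triage > 5 → -3
patient=Zane: systolic >= 121 or triage > 5 → -3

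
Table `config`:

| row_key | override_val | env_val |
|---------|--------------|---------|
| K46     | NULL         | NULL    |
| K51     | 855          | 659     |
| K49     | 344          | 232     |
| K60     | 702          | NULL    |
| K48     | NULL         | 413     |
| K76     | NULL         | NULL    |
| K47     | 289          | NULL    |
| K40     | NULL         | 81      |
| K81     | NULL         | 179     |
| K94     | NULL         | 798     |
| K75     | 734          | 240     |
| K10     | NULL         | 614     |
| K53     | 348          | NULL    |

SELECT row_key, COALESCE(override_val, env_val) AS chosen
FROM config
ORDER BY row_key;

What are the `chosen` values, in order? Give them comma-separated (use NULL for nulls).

614, 81, NULL, 289, 413, 344, 855, 348, 702, 734, NULL, 179, 798

row_key=K10: override_val=NULL, env_val=614 → 614
row_key=K40: override_val=NULL, env_val=81 → 81
row_key=K46: override_val=NULL, env_val=NULL (all NULL) → NULL
row_key=K47: override_val=289 → 289
row_key=K48: override_val=NULL, env_val=413 → 413
row_key=K49: override_val=344 → 344
row_key=K51: override_val=855 → 855
row_key=K53: override_val=348 → 348
row_key=K60: override_val=702 → 702
row_key=K75: override_val=734 → 734
row_key=K76: override_val=NULL, env_val=NULL (all NULL) → NULL
row_key=K81: override_val=NULL, env_val=179 → 179
row_key=K94: override_val=NULL, env_val=798 → 798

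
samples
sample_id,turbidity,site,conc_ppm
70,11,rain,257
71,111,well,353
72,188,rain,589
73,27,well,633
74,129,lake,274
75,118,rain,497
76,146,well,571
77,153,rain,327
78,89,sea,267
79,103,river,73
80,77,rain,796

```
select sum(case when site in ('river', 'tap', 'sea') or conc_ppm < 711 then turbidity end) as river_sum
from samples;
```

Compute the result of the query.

sample_id=70: ✓ → 11
sample_id=71: ✓ → 111
sample_id=72: ✓ → 188
sample_id=73: ✓ → 27
sample_id=74: ✓ → 129
sample_id=75: ✓ → 118
sample_id=76: ✓ → 146
sample_id=77: ✓ → 153
sample_id=78: ✓ → 89
sample_id=79: ✓ → 103
sample_id=80: ✗
river_sum = 11 + 111 + 188 + 27 + 129 + 118 + 146 + 153 + 89 + 103 = 1075

1075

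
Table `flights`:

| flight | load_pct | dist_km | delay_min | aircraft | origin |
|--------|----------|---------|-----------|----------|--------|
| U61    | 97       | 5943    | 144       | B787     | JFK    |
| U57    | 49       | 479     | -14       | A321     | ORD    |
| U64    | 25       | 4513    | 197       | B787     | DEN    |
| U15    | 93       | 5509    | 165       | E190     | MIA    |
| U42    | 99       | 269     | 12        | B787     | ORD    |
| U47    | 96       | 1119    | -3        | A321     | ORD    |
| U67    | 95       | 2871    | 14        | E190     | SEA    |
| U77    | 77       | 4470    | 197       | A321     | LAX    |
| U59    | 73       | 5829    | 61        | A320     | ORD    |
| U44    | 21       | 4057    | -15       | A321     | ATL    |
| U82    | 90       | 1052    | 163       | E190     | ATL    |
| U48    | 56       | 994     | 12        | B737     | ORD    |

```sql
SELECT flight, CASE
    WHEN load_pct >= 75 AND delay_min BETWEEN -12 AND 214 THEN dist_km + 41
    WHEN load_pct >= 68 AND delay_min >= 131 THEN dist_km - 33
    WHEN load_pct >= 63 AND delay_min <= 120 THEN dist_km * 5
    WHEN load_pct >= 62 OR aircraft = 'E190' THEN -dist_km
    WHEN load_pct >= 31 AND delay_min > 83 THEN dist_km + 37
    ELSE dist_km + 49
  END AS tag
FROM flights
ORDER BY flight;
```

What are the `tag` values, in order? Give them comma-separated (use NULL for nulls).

5550, 310, 4106, 1160, 1043, 528, 29145, 5984, 4562, 2912, 4511, 1093

flight=U15: load_pct >= 75 AND delay_min BETWEEN -12 AND 214 → 5550
flight=U42: load_pct >= 75 AND delay_min BETWEEN -12 AND 214 → 310
flight=U44: ELSE → 4106
flight=U47: load_pct >= 75 AND delay_min BETWEEN -12 AND 214 → 1160
flight=U48: ELSE → 1043
flight=U57: ELSE → 528
flight=U59: load_pct >= 63 AND delay_min <= 120 → 29145
flight=U61: load_pct >= 75 AND delay_min BETWEEN -12 AND 214 → 5984
flight=U64: ELSE → 4562
flight=U67: load_pct >= 75 AND delay_min BETWEEN -12 AND 214 → 2912
flight=U77: load_pct >= 75 AND delay_min BETWEEN -12 AND 214 → 4511
flight=U82: load_pct >= 75 AND delay_min BETWEEN -12 AND 214 → 1093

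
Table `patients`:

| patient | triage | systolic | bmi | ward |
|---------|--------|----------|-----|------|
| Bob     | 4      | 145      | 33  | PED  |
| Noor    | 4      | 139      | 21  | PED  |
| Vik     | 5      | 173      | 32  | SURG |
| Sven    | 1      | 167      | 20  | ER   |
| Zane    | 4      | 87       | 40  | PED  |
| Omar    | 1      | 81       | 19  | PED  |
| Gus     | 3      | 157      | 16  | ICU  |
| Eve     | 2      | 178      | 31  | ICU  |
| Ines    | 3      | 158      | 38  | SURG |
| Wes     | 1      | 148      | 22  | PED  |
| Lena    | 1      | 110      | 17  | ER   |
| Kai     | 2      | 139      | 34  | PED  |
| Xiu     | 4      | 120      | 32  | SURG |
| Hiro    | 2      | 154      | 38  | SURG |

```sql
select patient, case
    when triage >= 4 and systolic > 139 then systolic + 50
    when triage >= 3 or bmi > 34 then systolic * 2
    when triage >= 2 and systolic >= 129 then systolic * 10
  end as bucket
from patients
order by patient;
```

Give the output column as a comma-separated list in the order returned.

patient=Bob: triage >= 4 and systolic > 139 → 195
patient=Eve: triage >= 2 and systolic >= 129 → 1780
patient=Gus: triage >= 3 or bmi > 34 → 314
patient=Hiro: triage >= 3 or bmi > 34 → 308
patient=Ines: triage >= 3 or bmi > 34 → 316
patient=Kai: triage >= 2 and systolic >= 129 → 1390
patient=Lena: (no match → NULL) → NULL
patient=Noor: triage >= 3 or bmi > 34 → 278
patient=Omar: (no match → NULL) → NULL
patient=Sven: (no match → NULL) → NULL
patient=Vik: triage >= 4 and systolic > 139 → 223
patient=Wes: (no match → NULL) → NULL
patient=Xiu: triage >= 3 or bmi > 34 → 240
patient=Zane: triage >= 3 or bmi > 34 → 174

195, 1780, 314, 308, 316, 1390, NULL, 278, NULL, NULL, 223, NULL, 240, 174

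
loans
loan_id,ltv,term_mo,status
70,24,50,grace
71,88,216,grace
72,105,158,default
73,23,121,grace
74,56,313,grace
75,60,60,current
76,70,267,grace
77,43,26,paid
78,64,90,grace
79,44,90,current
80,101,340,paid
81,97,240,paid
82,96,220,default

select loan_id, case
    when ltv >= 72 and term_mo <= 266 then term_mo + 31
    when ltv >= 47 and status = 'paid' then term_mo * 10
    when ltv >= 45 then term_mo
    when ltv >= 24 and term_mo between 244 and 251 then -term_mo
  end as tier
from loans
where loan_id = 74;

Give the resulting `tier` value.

loan_id = 74: ltv=56, term_mo=313, status=grace.
ltv >= 72 and term_mo <= 266 → false
ltv >= 47 and status = 'paid' → false
ltv >= 45 → true → 313

313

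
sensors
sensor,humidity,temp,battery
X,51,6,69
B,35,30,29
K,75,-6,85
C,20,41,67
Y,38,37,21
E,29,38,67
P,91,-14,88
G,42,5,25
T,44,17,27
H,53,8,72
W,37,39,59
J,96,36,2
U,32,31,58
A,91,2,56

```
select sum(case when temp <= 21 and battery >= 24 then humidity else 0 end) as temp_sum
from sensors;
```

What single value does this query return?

sensor=X: ✓ → 51
sensor=B: ✗
sensor=K: ✓ → 75
sensor=C: ✗
sensor=Y: ✗
sensor=E: ✗
sensor=P: ✓ → 91
sensor=G: ✓ → 42
sensor=T: ✓ → 44
sensor=H: ✓ → 53
sensor=W: ✗
sensor=J: ✗
sensor=U: ✗
sensor=A: ✓ → 91
temp_sum = 51 + 75 + 91 + 42 + 44 + 53 + 91 = 447

447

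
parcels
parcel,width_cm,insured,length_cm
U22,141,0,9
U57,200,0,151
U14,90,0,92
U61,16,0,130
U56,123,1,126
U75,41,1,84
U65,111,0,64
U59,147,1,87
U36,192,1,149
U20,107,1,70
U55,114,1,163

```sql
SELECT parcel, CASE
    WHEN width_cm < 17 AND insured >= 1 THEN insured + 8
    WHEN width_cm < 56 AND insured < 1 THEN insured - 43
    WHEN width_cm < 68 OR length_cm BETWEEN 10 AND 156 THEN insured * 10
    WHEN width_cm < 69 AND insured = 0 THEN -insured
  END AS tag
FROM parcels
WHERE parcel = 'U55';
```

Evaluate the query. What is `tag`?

NULL

parcel = U55: width_cm=114, insured=1, length_cm=163.
width_cm < 17 AND insured >= 1 → false
width_cm < 56 AND insured < 1 → false
width_cm < 68 OR length_cm BETWEEN 10 AND 156 → false
width_cm < 69 AND insured = 0 → false
No WHEN matched and there is no ELSE, so the CASE yields NULL.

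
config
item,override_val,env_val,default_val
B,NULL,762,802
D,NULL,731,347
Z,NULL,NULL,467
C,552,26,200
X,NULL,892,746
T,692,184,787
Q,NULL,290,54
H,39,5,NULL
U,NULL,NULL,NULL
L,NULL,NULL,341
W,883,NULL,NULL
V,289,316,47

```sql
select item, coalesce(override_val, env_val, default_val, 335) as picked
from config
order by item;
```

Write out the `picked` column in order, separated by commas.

item=B: override_val=NULL, env_val=762 → 762
item=C: override_val=552 → 552
item=D: override_val=NULL, env_val=731 → 731
item=H: override_val=39 → 39
item=L: override_val=NULL, env_val=NULL, default_val=341 → 341
item=Q: override_val=NULL, env_val=290 → 290
item=T: override_val=692 → 692
item=U: override_val=NULL, env_val=NULL, default_val=NULL, → literal 335 → 335
item=V: override_val=289 → 289
item=W: override_val=883 → 883
item=X: override_val=NULL, env_val=892 → 892
item=Z: override_val=NULL, env_val=NULL, default_val=467 → 467

762, 552, 731, 39, 341, 290, 692, 335, 289, 883, 892, 467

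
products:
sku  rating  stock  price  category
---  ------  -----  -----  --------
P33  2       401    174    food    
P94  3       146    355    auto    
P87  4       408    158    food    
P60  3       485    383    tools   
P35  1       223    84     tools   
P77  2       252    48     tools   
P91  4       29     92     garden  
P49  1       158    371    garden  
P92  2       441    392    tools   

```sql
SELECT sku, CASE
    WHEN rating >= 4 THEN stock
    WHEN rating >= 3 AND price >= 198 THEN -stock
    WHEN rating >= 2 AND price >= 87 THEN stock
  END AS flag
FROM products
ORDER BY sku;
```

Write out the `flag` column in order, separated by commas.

sku=P33: rating >= 2 AND price >= 87 → 401
sku=P35: (no match → NULL) → NULL
sku=P49: (no match → NULL) → NULL
sku=P60: rating >= 3 AND price >= 198 → -485
sku=P77: (no match → NULL) → NULL
sku=P87: rating >= 4 → 408
sku=P91: rating >= 4 → 29
sku=P92: rating >= 2 AND price >= 87 → 441
sku=P94: rating >= 3 AND price >= 198 → -146

401, NULL, NULL, -485, NULL, 408, 29, 441, -146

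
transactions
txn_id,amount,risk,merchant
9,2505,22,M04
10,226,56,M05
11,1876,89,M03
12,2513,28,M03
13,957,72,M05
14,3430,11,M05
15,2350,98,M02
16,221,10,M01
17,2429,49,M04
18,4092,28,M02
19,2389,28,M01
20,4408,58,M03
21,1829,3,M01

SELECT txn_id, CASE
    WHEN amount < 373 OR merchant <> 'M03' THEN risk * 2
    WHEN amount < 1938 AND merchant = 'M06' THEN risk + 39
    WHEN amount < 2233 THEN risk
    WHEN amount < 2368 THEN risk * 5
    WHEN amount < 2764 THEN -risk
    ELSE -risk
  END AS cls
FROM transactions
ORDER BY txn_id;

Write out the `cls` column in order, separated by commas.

txn_id=9: amount < 373 OR merchant <> 'M03' → 44
txn_id=10: amount < 373 OR merchant <> 'M03' → 112
txn_id=11: amount < 2233 → 89
txn_id=12: amount < 2764 → -28
txn_id=13: amount < 373 OR merchant <> 'M03' → 144
txn_id=14: amount < 373 OR merchant <> 'M03' → 22
txn_id=15: amount < 373 OR merchant <> 'M03' → 196
txn_id=16: amount < 373 OR merchant <> 'M03' → 20
txn_id=17: amount < 373 OR merchant <> 'M03' → 98
txn_id=18: amount < 373 OR merchant <> 'M03' → 56
txn_id=19: amount < 373 OR merchant <> 'M03' → 56
txn_id=20: ELSE → -58
txn_id=21: amount < 373 OR merchant <> 'M03' → 6

44, 112, 89, -28, 144, 22, 196, 20, 98, 56, 56, -58, 6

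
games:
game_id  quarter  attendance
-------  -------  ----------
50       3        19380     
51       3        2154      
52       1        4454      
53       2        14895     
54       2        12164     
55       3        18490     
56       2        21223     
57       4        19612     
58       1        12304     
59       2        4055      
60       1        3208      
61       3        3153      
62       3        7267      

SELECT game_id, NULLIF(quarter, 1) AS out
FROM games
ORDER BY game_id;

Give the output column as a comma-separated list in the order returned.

3, 3, NULL, 2, 2, 3, 2, 4, NULL, 2, NULL, 3, 3

game_id=50: quarter=3 vs 1: differ → 3
game_id=51: quarter=3 vs 1: differ → 3
game_id=52: quarter=1 vs 1: equal → NULL
game_id=53: quarter=2 vs 1: differ → 2
game_id=54: quarter=2 vs 1: differ → 2
game_id=55: quarter=3 vs 1: differ → 3
game_id=56: quarter=2 vs 1: differ → 2
game_id=57: quarter=4 vs 1: differ → 4
game_id=58: quarter=1 vs 1: equal → NULL
game_id=59: quarter=2 vs 1: differ → 2
game_id=60: quarter=1 vs 1: equal → NULL
game_id=61: quarter=3 vs 1: differ → 3
game_id=62: quarter=3 vs 1: differ → 3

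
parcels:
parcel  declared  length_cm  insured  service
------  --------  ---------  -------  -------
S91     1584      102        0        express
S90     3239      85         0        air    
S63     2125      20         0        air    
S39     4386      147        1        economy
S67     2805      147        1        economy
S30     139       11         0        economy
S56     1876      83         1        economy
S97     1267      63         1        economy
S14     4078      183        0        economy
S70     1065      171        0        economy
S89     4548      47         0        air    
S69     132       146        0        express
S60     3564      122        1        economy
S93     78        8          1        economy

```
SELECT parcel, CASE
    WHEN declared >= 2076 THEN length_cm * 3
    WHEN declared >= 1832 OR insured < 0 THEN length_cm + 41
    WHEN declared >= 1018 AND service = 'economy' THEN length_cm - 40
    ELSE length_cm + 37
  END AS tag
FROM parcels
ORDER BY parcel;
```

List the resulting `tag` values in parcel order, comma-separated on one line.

549, 48, 441, 124, 366, 60, 441, 183, 131, 141, 255, 139, 45, 23

parcel=S14: declared >= 2076 → 549
parcel=S30: ELSE → 48
parcel=S39: declared >= 2076 → 441
parcel=S56: declared >= 1832 OR insured < 0 → 124
parcel=S60: declared >= 2076 → 366
parcel=S63: declared >= 2076 → 60
parcel=S67: declared >= 2076 → 441
parcel=S69: ELSE → 183
parcel=S70: declared >= 1018 AND service = 'economy' → 131
parcel=S89: declared >= 2076 → 141
parcel=S90: declared >= 2076 → 255
parcel=S91: ELSE → 139
parcel=S93: ELSE → 45
parcel=S97: declared >= 1018 AND service = 'economy' → 23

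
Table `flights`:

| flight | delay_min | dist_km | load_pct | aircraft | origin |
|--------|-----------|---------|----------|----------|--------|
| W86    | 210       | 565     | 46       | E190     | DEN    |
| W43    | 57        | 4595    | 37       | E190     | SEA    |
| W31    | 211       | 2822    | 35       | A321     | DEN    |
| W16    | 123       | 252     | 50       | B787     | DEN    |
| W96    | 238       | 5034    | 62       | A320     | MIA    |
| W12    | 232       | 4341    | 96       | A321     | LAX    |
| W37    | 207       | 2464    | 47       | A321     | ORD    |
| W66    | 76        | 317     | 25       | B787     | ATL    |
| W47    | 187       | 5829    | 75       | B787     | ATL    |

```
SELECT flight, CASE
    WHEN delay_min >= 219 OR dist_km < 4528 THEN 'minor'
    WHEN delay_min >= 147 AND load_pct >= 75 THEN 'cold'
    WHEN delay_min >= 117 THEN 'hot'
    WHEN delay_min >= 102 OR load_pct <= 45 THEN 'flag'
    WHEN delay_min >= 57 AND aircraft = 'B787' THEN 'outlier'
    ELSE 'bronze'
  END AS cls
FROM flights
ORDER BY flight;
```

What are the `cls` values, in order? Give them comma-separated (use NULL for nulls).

minor, minor, minor, minor, flag, cold, minor, minor, minor

flight=W12: delay_min >= 219 OR dist_km < 4528 → minor
flight=W16: delay_min >= 219 OR dist_km < 4528 → minor
flight=W31: delay_min >= 219 OR dist_km < 4528 → minor
flight=W37: delay_min >= 219 OR dist_km < 4528 → minor
flight=W43: delay_min >= 102 OR load_pct <= 45 → flag
flight=W47: delay_min >= 147 AND load_pct >= 75 → cold
flight=W66: delay_min >= 219 OR dist_km < 4528 → minor
flight=W86: delay_min >= 219 OR dist_km < 4528 → minor
flight=W96: delay_min >= 219 OR dist_km < 4528 → minor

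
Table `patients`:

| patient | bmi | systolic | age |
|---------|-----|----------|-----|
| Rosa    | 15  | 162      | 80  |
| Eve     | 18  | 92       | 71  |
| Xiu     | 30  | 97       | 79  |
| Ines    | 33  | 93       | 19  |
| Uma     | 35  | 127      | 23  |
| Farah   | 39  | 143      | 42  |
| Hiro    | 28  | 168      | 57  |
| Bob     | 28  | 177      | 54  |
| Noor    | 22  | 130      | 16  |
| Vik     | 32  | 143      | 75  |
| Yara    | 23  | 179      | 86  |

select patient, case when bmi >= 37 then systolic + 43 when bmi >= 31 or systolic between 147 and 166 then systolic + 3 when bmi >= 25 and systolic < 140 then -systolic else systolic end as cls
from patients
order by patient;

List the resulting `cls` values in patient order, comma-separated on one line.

177, 92, 186, 168, 96, 130, 165, 130, 146, -97, 179

patient=Bob: ELSE → 177
patient=Eve: ELSE → 92
patient=Farah: bmi >= 37 → 186
patient=Hiro: ELSE → 168
patient=Ines: bmi >= 31 or systolic between 147 and 166 → 96
patient=Noor: ELSE → 130
patient=Rosa: bmi >= 31 or systolic between 147 and 166 → 165
patient=Uma: bmi >= 31 or systolic between 147 and 166 → 130
patient=Vik: bmi >= 31 or systolic between 147 and 166 → 146
patient=Xiu: bmi >= 25 and systolic < 140 → -97
patient=Yara: ELSE → 179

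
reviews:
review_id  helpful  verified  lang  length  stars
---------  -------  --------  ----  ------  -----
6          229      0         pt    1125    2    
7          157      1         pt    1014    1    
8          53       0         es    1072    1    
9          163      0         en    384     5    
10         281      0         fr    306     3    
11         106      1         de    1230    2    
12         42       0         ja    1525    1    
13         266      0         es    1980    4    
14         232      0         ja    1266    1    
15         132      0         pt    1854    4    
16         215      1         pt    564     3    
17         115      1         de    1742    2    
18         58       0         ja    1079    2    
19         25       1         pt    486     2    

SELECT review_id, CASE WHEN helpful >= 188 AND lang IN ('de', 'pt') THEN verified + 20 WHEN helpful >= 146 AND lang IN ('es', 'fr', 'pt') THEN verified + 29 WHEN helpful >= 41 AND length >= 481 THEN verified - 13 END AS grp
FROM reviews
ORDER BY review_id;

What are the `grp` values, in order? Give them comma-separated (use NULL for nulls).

20, 30, -13, NULL, 29, -12, -13, 29, -13, -13, 21, -12, -13, NULL

review_id=6: helpful >= 188 AND lang IN ('de', 'pt') → 20
review_id=7: helpful >= 146 AND lang IN ('es', 'fr', 'pt') → 30
review_id=8: helpful >= 41 AND length >= 481 → -13
review_id=9: (no match → NULL) → NULL
review_id=10: helpful >= 146 AND lang IN ('es', 'fr', 'pt') → 29
review_id=11: helpful >= 41 AND length >= 481 → -12
review_id=12: helpful >= 41 AND length >= 481 → -13
review_id=13: helpful >= 146 AND lang IN ('es', 'fr', 'pt') → 29
review_id=14: helpful >= 41 AND length >= 481 → -13
review_id=15: helpful >= 41 AND length >= 481 → -13
review_id=16: helpful >= 188 AND lang IN ('de', 'pt') → 21
review_id=17: helpful >= 41 AND length >= 481 → -12
review_id=18: helpful >= 41 AND length >= 481 → -13
review_id=19: (no match → NULL) → NULL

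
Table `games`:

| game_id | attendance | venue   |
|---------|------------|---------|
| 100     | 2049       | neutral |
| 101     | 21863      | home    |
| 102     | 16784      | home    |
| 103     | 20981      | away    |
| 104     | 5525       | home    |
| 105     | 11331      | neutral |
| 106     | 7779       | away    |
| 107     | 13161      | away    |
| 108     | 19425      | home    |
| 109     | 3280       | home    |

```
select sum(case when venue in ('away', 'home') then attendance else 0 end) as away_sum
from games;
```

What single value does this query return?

108798

game_id=100: ✗
game_id=101: ✓ → 21863
game_id=102: ✓ → 16784
game_id=103: ✓ → 20981
game_id=104: ✓ → 5525
game_id=105: ✗
game_id=106: ✓ → 7779
game_id=107: ✓ → 13161
game_id=108: ✓ → 19425
game_id=109: ✓ → 3280
away_sum = 21863 + 16784 + 20981 + 5525 + 7779 + 13161 + 19425 + 3280 = 108798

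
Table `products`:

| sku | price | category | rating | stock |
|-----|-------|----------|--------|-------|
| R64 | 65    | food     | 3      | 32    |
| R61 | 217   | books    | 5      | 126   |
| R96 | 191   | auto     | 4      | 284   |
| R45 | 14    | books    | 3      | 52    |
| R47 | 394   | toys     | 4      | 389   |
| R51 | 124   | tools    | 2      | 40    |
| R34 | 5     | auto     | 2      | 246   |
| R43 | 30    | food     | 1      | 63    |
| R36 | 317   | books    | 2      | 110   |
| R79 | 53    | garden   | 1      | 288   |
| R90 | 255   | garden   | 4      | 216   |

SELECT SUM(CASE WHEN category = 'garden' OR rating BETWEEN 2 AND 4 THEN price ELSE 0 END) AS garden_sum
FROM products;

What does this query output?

1418

sku=R64: ✓ → 65
sku=R61: ✗
sku=R96: ✓ → 191
sku=R45: ✓ → 14
sku=R47: ✓ → 394
sku=R51: ✓ → 124
sku=R34: ✓ → 5
sku=R43: ✗
sku=R36: ✓ → 317
sku=R79: ✓ → 53
sku=R90: ✓ → 255
garden_sum = 65 + 191 + 14 + 394 + 124 + 5 + 317 + 53 + 255 = 1418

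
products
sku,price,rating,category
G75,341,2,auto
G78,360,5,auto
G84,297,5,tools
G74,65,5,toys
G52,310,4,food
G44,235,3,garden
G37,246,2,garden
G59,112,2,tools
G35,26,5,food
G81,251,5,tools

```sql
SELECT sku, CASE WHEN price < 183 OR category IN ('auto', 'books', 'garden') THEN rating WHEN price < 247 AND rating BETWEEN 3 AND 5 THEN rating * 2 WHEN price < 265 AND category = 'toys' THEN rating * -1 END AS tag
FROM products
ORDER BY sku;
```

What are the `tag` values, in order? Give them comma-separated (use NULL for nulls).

5, 2, 3, NULL, 2, 5, 2, 5, NULL, NULL

sku=G35: price < 183 OR category IN ('auto', 'books', 'garden') → 5
sku=G37: price < 183 OR category IN ('auto', 'books', 'garden') → 2
sku=G44: price < 183 OR category IN ('auto', 'books', 'garden') → 3
sku=G52: (no match → NULL) → NULL
sku=G59: price < 183 OR category IN ('auto', 'books', 'garden') → 2
sku=G74: price < 183 OR category IN ('auto', 'books', 'garden') → 5
sku=G75: price < 183 OR category IN ('auto', 'books', 'garden') → 2
sku=G78: price < 183 OR category IN ('auto', 'books', 'garden') → 5
sku=G81: (no match → NULL) → NULL
sku=G84: (no match → NULL) → NULL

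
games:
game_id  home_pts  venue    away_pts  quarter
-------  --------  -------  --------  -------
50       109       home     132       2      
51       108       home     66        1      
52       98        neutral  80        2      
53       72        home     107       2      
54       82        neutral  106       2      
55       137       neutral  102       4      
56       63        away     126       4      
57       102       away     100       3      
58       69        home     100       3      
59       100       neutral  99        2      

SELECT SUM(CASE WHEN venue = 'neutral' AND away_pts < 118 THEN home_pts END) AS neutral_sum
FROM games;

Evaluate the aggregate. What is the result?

417

game_id=50: ✗
game_id=51: ✗
game_id=52: ✓ → 98
game_id=53: ✗
game_id=54: ✓ → 82
game_id=55: ✓ → 137
game_id=56: ✗
game_id=57: ✗
game_id=58: ✗
game_id=59: ✓ → 100
neutral_sum = 98 + 82 + 137 + 100 = 417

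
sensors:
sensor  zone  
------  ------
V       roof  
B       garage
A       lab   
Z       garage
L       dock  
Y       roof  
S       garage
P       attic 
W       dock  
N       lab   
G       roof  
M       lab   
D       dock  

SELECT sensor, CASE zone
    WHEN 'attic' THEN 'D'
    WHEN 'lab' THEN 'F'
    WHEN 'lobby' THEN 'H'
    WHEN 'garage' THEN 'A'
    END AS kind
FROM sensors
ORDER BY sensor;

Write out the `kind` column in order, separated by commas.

sensor=A: zone='lab' → F
sensor=B: zone='garage' → A
sensor=D: (no match → NULL) → NULL
sensor=G: (no match → NULL) → NULL
sensor=L: (no match → NULL) → NULL
sensor=M: zone='lab' → F
sensor=N: zone='lab' → F
sensor=P: zone='attic' → D
sensor=S: zone='garage' → A
sensor=V: (no match → NULL) → NULL
sensor=W: (no match → NULL) → NULL
sensor=Y: (no match → NULL) → NULL
sensor=Z: zone='garage' → A

F, A, NULL, NULL, NULL, F, F, D, A, NULL, NULL, NULL, A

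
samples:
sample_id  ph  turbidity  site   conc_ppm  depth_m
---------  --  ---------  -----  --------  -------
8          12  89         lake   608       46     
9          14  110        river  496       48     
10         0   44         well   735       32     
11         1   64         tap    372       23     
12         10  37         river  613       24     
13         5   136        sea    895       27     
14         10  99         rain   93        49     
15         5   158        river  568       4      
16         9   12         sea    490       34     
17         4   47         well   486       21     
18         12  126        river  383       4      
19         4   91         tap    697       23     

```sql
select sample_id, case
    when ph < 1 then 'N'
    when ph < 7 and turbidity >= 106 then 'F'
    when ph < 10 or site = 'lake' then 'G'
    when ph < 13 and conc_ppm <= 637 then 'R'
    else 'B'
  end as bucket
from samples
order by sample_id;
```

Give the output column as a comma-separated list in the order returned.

G, B, N, G, R, F, R, F, G, G, R, G

sample_id=8: ph < 10 or site = 'lake' → G
sample_id=9: ELSE → B
sample_id=10: ph < 1 → N
sample_id=11: ph < 10 or site = 'lake' → G
sample_id=12: ph < 13 and conc_ppm <= 637 → R
sample_id=13: ph < 7 and turbidity >= 106 → F
sample_id=14: ph < 13 and conc_ppm <= 637 → R
sample_id=15: ph < 7 and turbidity >= 106 → F
sample_id=16: ph < 10 or site = 'lake' → G
sample_id=17: ph < 10 or site = 'lake' → G
sample_id=18: ph < 13 and conc_ppm <= 637 → R
sample_id=19: ph < 10 or site = 'lake' → G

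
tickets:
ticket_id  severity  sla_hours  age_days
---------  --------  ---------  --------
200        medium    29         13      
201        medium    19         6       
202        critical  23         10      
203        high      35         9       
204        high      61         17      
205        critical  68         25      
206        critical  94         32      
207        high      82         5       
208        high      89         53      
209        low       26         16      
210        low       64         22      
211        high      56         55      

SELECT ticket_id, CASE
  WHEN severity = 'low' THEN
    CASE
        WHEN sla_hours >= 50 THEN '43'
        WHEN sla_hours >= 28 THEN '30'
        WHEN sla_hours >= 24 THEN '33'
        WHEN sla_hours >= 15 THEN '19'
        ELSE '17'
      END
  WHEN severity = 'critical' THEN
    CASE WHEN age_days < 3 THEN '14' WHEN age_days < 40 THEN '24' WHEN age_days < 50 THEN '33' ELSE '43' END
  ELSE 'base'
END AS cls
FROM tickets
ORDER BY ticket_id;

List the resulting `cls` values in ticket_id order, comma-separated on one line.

ticket_id=200: severity='medium' → outer ELSE → base
ticket_id=201: severity='medium' → outer ELSE → base
ticket_id=202: severity='critical' → inner[age_days < 40] → 24
ticket_id=203: severity='high' → outer ELSE → base
ticket_id=204: severity='high' → outer ELSE → base
ticket_id=205: severity='critical' → inner[age_days < 40] → 24
ticket_id=206: severity='critical' → inner[age_days < 40] → 24
ticket_id=207: severity='high' → outer ELSE → base
ticket_id=208: severity='high' → outer ELSE → base
ticket_id=209: severity='low' → inner[sla_hours >= 24] → 33
ticket_id=210: severity='low' → inner[sla_hours >= 50] → 43
ticket_id=211: severity='high' → outer ELSE → base

base, base, 24, base, base, 24, 24, base, base, 33, 43, base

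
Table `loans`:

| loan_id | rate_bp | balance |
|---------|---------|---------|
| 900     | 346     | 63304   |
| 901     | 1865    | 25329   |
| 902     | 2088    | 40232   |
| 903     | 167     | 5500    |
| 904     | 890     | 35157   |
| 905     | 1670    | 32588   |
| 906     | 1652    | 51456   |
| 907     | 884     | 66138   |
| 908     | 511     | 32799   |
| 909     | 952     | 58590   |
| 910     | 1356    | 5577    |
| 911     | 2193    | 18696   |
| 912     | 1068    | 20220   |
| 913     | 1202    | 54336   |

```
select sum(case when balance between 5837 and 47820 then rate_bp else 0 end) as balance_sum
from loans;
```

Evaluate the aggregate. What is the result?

10285

loan_id=900: ✗
loan_id=901: ✓ → 1865
loan_id=902: ✓ → 2088
loan_id=903: ✗
loan_id=904: ✓ → 890
loan_id=905: ✓ → 1670
loan_id=906: ✗
loan_id=907: ✗
loan_id=908: ✓ → 511
loan_id=909: ✗
loan_id=910: ✗
loan_id=911: ✓ → 2193
loan_id=912: ✓ → 1068
loan_id=913: ✗
balance_sum = 1865 + 2088 + 890 + 1670 + 511 + 2193 + 1068 = 10285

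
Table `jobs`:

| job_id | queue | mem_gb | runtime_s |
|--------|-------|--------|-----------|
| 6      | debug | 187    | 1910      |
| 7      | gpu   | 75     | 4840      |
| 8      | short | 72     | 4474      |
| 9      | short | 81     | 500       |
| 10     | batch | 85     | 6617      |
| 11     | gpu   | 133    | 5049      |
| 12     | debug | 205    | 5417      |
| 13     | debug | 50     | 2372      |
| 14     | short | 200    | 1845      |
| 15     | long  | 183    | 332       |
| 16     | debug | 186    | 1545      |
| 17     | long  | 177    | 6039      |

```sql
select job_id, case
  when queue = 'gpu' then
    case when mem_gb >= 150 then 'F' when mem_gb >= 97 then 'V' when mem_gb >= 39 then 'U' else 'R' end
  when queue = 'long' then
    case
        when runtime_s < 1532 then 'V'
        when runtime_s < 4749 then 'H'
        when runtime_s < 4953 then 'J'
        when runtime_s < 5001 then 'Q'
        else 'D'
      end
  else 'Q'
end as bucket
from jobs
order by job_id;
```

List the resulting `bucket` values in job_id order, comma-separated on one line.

job_id=6: queue='debug' → outer ELSE → Q
job_id=7: queue='gpu' → inner[mem_gb >= 39] → U
job_id=8: queue='short' → outer ELSE → Q
job_id=9: queue='short' → outer ELSE → Q
job_id=10: queue='batch' → outer ELSE → Q
job_id=11: queue='gpu' → inner[mem_gb >= 97] → V
job_id=12: queue='debug' → outer ELSE → Q
job_id=13: queue='debug' → outer ELSE → Q
job_id=14: queue='short' → outer ELSE → Q
job_id=15: queue='long' → inner[runtime_s < 1532] → V
job_id=16: queue='debug' → outer ELSE → Q
job_id=17: queue='long' → inner[ELSE] → D

Q, U, Q, Q, Q, V, Q, Q, Q, V, Q, D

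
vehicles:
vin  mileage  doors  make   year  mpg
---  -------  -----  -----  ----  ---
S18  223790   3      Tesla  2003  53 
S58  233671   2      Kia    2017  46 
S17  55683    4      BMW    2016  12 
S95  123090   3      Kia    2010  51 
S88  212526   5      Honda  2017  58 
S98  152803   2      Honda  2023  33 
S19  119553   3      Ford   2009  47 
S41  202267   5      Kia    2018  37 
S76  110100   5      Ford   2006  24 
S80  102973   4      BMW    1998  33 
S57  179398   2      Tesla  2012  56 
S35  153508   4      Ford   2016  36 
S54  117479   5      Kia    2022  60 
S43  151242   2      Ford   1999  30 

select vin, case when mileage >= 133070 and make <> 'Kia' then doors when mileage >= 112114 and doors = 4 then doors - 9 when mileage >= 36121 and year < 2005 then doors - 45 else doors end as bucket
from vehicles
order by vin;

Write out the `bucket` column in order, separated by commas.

4, 3, 3, 4, 5, 2, 5, 2, 2, 5, -41, 5, 3, 2

vin=S17: ELSE → 4
vin=S18: mileage >= 133070 and make <> 'Kia' → 3
vin=S19: ELSE → 3
vin=S35: mileage >= 133070 and make <> 'Kia' → 4
vin=S41: ELSE → 5
vin=S43: mileage >= 133070 and make <> 'Kia' → 2
vin=S54: ELSE → 5
vin=S57: mileage >= 133070 and make <> 'Kia' → 2
vin=S58: ELSE → 2
vin=S76: ELSE → 5
vin=S80: mileage >= 36121 and year < 2005 → -41
vin=S88: mileage >= 133070 and make <> 'Kia' → 5
vin=S95: ELSE → 3
vin=S98: mileage >= 133070 and make <> 'Kia' → 2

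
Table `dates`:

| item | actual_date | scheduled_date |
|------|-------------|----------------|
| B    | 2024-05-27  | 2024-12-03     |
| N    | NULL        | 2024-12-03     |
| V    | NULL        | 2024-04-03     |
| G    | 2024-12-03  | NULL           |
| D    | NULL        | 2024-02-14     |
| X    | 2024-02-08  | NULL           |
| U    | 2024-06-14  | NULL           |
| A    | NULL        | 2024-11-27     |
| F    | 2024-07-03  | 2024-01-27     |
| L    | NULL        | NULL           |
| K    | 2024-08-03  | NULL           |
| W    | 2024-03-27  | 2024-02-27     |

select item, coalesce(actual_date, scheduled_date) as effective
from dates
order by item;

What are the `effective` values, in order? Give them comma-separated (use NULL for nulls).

2024-11-27, 2024-05-27, 2024-02-14, 2024-07-03, 2024-12-03, 2024-08-03, NULL, 2024-12-03, 2024-06-14, 2024-04-03, 2024-03-27, 2024-02-08

item=A: actual_date=NULL, scheduled_date=2024-11-27 → 2024-11-27
item=B: actual_date=2024-05-27 → 2024-05-27
item=D: actual_date=NULL, scheduled_date=2024-02-14 → 2024-02-14
item=F: actual_date=2024-07-03 → 2024-07-03
item=G: actual_date=2024-12-03 → 2024-12-03
item=K: actual_date=2024-08-03 → 2024-08-03
item=L: actual_date=NULL, scheduled_date=NULL (all NULL) → NULL
item=N: actual_date=NULL, scheduled_date=2024-12-03 → 2024-12-03
item=U: actual_date=2024-06-14 → 2024-06-14
item=V: actual_date=NULL, scheduled_date=2024-04-03 → 2024-04-03
item=W: actual_date=2024-03-27 → 2024-03-27
item=X: actual_date=2024-02-08 → 2024-02-08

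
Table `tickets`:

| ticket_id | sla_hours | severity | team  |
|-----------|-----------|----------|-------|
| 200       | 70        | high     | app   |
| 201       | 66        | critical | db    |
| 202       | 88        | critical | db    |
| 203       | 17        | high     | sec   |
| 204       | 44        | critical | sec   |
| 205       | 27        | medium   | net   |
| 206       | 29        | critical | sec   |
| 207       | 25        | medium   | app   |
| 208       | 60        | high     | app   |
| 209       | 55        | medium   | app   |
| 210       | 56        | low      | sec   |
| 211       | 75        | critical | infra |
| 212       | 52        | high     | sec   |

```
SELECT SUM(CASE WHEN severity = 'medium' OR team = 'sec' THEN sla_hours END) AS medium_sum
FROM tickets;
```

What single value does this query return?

305

ticket_id=200: ✗
ticket_id=201: ✗
ticket_id=202: ✗
ticket_id=203: ✓ → 17
ticket_id=204: ✓ → 44
ticket_id=205: ✓ → 27
ticket_id=206: ✓ → 29
ticket_id=207: ✓ → 25
ticket_id=208: ✗
ticket_id=209: ✓ → 55
ticket_id=210: ✓ → 56
ticket_id=211: ✗
ticket_id=212: ✓ → 52
medium_sum = 17 + 44 + 27 + 29 + 25 + 55 + 56 + 52 = 305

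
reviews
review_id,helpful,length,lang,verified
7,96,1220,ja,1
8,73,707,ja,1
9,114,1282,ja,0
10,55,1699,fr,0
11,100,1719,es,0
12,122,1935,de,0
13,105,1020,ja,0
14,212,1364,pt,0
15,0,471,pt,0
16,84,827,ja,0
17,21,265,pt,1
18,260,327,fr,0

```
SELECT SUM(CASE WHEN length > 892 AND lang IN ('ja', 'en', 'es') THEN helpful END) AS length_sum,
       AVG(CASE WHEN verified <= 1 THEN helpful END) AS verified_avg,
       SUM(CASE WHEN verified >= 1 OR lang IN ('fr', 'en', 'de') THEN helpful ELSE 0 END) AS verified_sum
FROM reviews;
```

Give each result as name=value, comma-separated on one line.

length_sum=415, verified_avg=103.5, verified_sum=627

[length_sum: length > 892 AND lang IN ('ja', 'en', 'es')]
review_id=7: ✓ → 96
review_id=8: ✗
review_id=9: ✓ → 114
review_id=10: ✗
review_id=11: ✓ → 100
review_id=12: ✗
review_id=13: ✓ → 105
review_id=14: ✗
review_id=15: ✗
review_id=16: ✗
review_id=17: ✗
review_id=18: ✗
length_sum = 96 + 114 + 100 + 105 = 415
—
[verified_avg: verified <= 1]
review_id=7: ✓ → 96
review_id=8: ✓ → 73
review_id=9: ✓ → 114
review_id=10: ✓ → 55
review_id=11: ✓ → 100
review_id=12: ✓ → 122
review_id=13: ✓ → 105
review_id=14: ✓ → 212
review_id=15: ✓ → 0
review_id=16: ✓ → 84
review_id=17: ✓ → 21
review_id=18: ✓ → 260
verified_avg = (96 + 73 + 114 + 55 + 100 + 122 + 105 + 212 + 0 + 84 + 21 + 260) / 12 = 103.5
—
[verified_sum: verified >= 1 OR lang IN ('fr', 'en', 'de')]
review_id=7: ✓ → 96
review_id=8: ✓ → 73
review_id=9: ✗
review_id=10: ✓ → 55
review_id=11: ✗
review_id=12: ✓ → 122
review_id=13: ✗
review_id=14: ✗
review_id=15: ✗
review_id=16: ✗
review_id=17: ✓ → 21
review_id=18: ✓ → 260
verified_sum = 96 + 73 + 55 + 122 + 21 + 260 = 627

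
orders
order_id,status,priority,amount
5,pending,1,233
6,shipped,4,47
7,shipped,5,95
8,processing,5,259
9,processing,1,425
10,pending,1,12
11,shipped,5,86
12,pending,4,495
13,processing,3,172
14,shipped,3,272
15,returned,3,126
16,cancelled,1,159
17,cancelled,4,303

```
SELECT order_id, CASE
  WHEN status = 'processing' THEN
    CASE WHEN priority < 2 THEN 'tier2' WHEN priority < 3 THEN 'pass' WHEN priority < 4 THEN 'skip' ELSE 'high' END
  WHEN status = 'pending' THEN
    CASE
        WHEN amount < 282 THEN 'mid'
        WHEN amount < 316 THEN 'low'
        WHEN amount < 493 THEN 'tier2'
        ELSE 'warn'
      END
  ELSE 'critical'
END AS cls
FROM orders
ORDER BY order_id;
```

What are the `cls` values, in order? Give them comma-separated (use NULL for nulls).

order_id=5: status='pending' → inner[amount < 282] → mid
order_id=6: status='shipped' → outer ELSE → critical
order_id=7: status='shipped' → outer ELSE → critical
order_id=8: status='processing' → inner[ELSE] → high
order_id=9: status='processing' → inner[priority < 2] → tier2
order_id=10: status='pending' → inner[amount < 282] → mid
order_id=11: status='shipped' → outer ELSE → critical
order_id=12: status='pending' → inner[ELSE] → warn
order_id=13: status='processing' → inner[priority < 4] → skip
order_id=14: status='shipped' → outer ELSE → critical
order_id=15: status='returned' → outer ELSE → critical
order_id=16: status='cancelled' → outer ELSE → critical
order_id=17: status='cancelled' → outer ELSE → critical

mid, critical, critical, high, tier2, mid, critical, warn, skip, critical, critical, critical, critical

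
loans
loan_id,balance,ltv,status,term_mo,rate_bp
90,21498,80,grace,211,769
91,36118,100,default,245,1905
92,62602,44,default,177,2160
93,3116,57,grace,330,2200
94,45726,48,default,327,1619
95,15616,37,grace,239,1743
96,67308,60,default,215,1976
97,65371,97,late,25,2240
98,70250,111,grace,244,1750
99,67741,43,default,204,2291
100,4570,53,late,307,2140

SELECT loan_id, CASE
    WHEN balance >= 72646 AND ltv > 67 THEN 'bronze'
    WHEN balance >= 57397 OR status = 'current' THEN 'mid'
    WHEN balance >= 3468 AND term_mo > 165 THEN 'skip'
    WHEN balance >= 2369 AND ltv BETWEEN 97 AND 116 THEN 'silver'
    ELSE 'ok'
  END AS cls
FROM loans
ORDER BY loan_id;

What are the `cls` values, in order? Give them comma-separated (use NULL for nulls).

loan_id=90: balance >= 3468 AND term_mo > 165 → skip
loan_id=91: balance >= 3468 AND term_mo > 165 → skip
loan_id=92: balance >= 57397 OR status = 'current' → mid
loan_id=93: ELSE → ok
loan_id=94: balance >= 3468 AND term_mo > 165 → skip
loan_id=95: balance >= 3468 AND term_mo > 165 → skip
loan_id=96: balance >= 57397 OR status = 'current' → mid
loan_id=97: balance >= 57397 OR status = 'current' → mid
loan_id=98: balance >= 57397 OR status = 'current' → mid
loan_id=99: balance >= 57397 OR status = 'current' → mid
loan_id=100: balance >= 3468 AND term_mo > 165 → skip

skip, skip, mid, ok, skip, skip, mid, mid, mid, mid, skip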